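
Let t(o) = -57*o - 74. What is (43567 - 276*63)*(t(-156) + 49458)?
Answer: 1525607404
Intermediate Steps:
t(o) = -74 - 57*o
(43567 - 276*63)*(t(-156) + 49458) = (43567 - 276*63)*((-74 - 57*(-156)) + 49458) = (43567 - 17388)*((-74 + 8892) + 49458) = 26179*(8818 + 49458) = 26179*58276 = 1525607404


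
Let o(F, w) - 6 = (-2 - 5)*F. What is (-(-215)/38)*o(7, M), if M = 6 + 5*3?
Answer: -9245/38 ≈ -243.29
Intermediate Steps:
M = 21 (M = 6 + 15 = 21)
o(F, w) = 6 - 7*F (o(F, w) = 6 + (-2 - 5)*F = 6 - 7*F)
(-(-215)/38)*o(7, M) = (-(-215)/38)*(6 - 7*7) = (-(-215)/38)*(6 - 49) = -43*(-5/38)*(-43) = (215/38)*(-43) = -9245/38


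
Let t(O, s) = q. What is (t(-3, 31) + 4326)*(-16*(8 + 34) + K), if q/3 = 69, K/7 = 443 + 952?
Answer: 41218569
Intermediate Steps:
K = 9765 (K = 7*(443 + 952) = 7*1395 = 9765)
q = 207 (q = 3*69 = 207)
t(O, s) = 207
(t(-3, 31) + 4326)*(-16*(8 + 34) + K) = (207 + 4326)*(-16*(8 + 34) + 9765) = 4533*(-16*42 + 9765) = 4533*(-672 + 9765) = 4533*9093 = 41218569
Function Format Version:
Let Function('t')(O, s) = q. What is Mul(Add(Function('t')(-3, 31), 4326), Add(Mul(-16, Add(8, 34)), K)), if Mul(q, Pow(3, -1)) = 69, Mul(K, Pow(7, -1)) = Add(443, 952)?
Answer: 41218569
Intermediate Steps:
K = 9765 (K = Mul(7, Add(443, 952)) = Mul(7, 1395) = 9765)
q = 207 (q = Mul(3, 69) = 207)
Function('t')(O, s) = 207
Mul(Add(Function('t')(-3, 31), 4326), Add(Mul(-16, Add(8, 34)), K)) = Mul(Add(207, 4326), Add(Mul(-16, Add(8, 34)), 9765)) = Mul(4533, Add(Mul(-16, 42), 9765)) = Mul(4533, Add(-672, 9765)) = Mul(4533, 9093) = 41218569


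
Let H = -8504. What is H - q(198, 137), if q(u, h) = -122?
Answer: -8382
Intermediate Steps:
H - q(198, 137) = -8504 - 1*(-122) = -8504 + 122 = -8382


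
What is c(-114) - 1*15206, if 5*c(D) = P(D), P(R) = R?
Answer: -76144/5 ≈ -15229.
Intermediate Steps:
c(D) = D/5
c(-114) - 1*15206 = (⅕)*(-114) - 1*15206 = -114/5 - 15206 = -76144/5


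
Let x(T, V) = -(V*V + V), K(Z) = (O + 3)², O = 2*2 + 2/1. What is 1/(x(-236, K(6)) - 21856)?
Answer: -1/28498 ≈ -3.5090e-5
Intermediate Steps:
O = 6 (O = 4 + 2*1 = 4 + 2 = 6)
K(Z) = 81 (K(Z) = (6 + 3)² = 9² = 81)
x(T, V) = -V - V² (x(T, V) = -(V² + V) = -(V + V²) = -V - V²)
1/(x(-236, K(6)) - 21856) = 1/(-1*81*(1 + 81) - 21856) = 1/(-1*81*82 - 21856) = 1/(-6642 - 21856) = 1/(-28498) = -1/28498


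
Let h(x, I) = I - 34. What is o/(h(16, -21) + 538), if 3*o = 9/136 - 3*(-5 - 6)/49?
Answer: 1643/3218712 ≈ 0.00051045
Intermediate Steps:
h(x, I) = -34 + I
o = 1643/6664 (o = (9/136 - 3*(-5 - 6)/49)/3 = (9*(1/136) - 3*(-11)*(1/49))/3 = (9/136 + 33*(1/49))/3 = (9/136 + 33/49)/3 = (⅓)*(4929/6664) = 1643/6664 ≈ 0.24655)
o/(h(16, -21) + 538) = (1643/6664)/((-34 - 21) + 538) = (1643/6664)/(-55 + 538) = (1643/6664)/483 = (1/483)*(1643/6664) = 1643/3218712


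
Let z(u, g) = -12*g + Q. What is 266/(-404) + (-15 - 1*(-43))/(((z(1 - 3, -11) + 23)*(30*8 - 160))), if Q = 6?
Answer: -30489/46460 ≈ -0.65624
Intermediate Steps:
z(u, g) = 6 - 12*g (z(u, g) = -12*g + 6 = 6 - 12*g)
266/(-404) + (-15 - 1*(-43))/(((z(1 - 3, -11) + 23)*(30*8 - 160))) = 266/(-404) + (-15 - 1*(-43))/((((6 - 12*(-11)) + 23)*(30*8 - 160))) = 266*(-1/404) + (-15 + 43)/((((6 + 132) + 23)*(240 - 160))) = -133/202 + 28/(((138 + 23)*80)) = -133/202 + 28/((161*80)) = -133/202 + 28/12880 = -133/202 + 28*(1/12880) = -133/202 + 1/460 = -30489/46460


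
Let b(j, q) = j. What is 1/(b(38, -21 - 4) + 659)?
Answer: 1/697 ≈ 0.0014347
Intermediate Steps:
1/(b(38, -21 - 4) + 659) = 1/(38 + 659) = 1/697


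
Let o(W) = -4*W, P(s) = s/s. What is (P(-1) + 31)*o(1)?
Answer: -128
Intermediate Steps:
P(s) = 1
(P(-1) + 31)*o(1) = (1 + 31)*(-4*1) = 32*(-4) = -128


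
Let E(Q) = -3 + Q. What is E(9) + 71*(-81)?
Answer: -5745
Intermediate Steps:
E(9) + 71*(-81) = (-3 + 9) + 71*(-81) = 6 - 5751 = -5745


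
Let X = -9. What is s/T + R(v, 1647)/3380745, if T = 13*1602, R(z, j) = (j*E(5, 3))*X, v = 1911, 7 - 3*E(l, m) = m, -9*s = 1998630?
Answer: -125195607869/11734565895 ≈ -10.669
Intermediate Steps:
s = -222070 (s = -⅑*1998630 = -222070)
E(l, m) = 7/3 - m/3
R(z, j) = -12*j (R(z, j) = (j*(7/3 - ⅓*3))*(-9) = (j*(7/3 - 1))*(-9) = (j*(4/3))*(-9) = (4*j/3)*(-9) = -12*j)
T = 20826
s/T + R(v, 1647)/3380745 = -222070/20826 - 12*1647/3380745 = -222070*1/20826 - 19764*1/3380745 = -111035/10413 - 6588/1126915 = -125195607869/11734565895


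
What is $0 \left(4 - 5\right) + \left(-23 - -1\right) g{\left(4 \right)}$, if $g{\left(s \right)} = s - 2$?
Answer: $-44$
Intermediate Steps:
$g{\left(s \right)} = -2 + s$ ($g{\left(s \right)} = s - 2 = -2 + s$)
$0 \left(4 - 5\right) + \left(-23 - -1\right) g{\left(4 \right)} = 0 \left(4 - 5\right) + \left(-23 - -1\right) \left(-2 + 4\right) = 0 \left(-1\right) + \left(-23 + 1\right) 2 = 0 - 44 = -44$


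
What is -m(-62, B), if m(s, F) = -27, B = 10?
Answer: 27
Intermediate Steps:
-m(-62, B) = -1*(-27) = 27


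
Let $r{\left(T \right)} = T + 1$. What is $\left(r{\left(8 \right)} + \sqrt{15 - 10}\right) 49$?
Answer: $441 + 49 \sqrt{5} \approx 550.57$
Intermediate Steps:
$r{\left(T \right)} = 1 + T$
$\left(r{\left(8 \right)} + \sqrt{15 - 10}\right) 49 = \left(\left(1 + 8\right) + \sqrt{15 - 10}\right) 49 = \left(9 + \sqrt{5}\right) 49 = 441 + 49 \sqrt{5}$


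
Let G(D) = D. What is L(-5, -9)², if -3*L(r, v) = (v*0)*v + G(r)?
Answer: 25/9 ≈ 2.7778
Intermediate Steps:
L(r, v) = -r/3 (L(r, v) = -((v*0)*v + r)/3 = -(0*v + r)/3 = -(0 + r)/3 = -r/3)
L(-5, -9)² = (-⅓*(-5))² = (5/3)² = 25/9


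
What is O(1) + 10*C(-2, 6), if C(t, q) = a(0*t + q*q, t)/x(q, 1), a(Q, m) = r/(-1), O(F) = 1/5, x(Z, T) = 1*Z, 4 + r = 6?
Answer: -47/15 ≈ -3.1333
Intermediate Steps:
r = 2 (r = -4 + 6 = 2)
x(Z, T) = Z
O(F) = ⅕
a(Q, m) = -2 (a(Q, m) = 2/(-1) = 2*(-1) = -2)
C(t, q) = -2/q
O(1) + 10*C(-2, 6) = ⅕ + 10*(-2/6) = ⅕ + 10*(-2*⅙) = ⅕ + 10*(-⅓) = ⅕ - 10/3 = -47/15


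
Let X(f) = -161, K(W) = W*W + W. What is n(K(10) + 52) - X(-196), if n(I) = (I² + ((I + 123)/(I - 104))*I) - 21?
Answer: 788221/29 ≈ 27180.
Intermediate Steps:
K(W) = W + W² (K(W) = W² + W = W + W²)
n(I) = -21 + I² + I*(123 + I)/(-104 + I) (n(I) = (I² + ((123 + I)/(-104 + I))*I) - 21 = (I² + I*(123 + I)/(-104 + I)) - 21 = -21 + I² + I*(123 + I)/(-104 + I))
n(K(10) + 52) - X(-196) = (2184 + (10*(1 + 10) + 52)³ - 103*(10*(1 + 10) + 52)² + 102*(10*(1 + 10) + 52))/(-104 + (10*(1 + 10) + 52)) - 1*(-161) = (2184 + (10*11 + 52)³ - 103*(10*11 + 52)² + 102*(10*11 + 52))/(-104 + (10*11 + 52)) + 161 = (2184 + (110 + 52)³ - 103*(110 + 52)² + 102*(110 + 52))/(-104 + (110 + 52)) + 161 = (2184 + 162³ - 103*162² + 102*162)/(-104 + 162) + 161 = (2184 + 4251528 - 103*26244 + 16524)/58 + 161 = (2184 + 4251528 - 2703132 + 16524)/58 + 161 = (1/58)*1567104 + 161 = 783552/29 + 161 = 788221/29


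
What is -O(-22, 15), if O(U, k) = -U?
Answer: -22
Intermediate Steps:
-O(-22, 15) = -(-1)*(-22) = -1*22 = -22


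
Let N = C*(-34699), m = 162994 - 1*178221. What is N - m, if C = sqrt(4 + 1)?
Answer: 15227 - 34699*sqrt(5) ≈ -62362.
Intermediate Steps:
m = -15227 (m = 162994 - 178221 = -15227)
C = sqrt(5) ≈ 2.2361
N = -34699*sqrt(5) (N = sqrt(5)*(-34699) = -34699*sqrt(5) ≈ -77589.)
N - m = -34699*sqrt(5) - 1*(-15227) = -34699*sqrt(5) + 15227 = 15227 - 34699*sqrt(5)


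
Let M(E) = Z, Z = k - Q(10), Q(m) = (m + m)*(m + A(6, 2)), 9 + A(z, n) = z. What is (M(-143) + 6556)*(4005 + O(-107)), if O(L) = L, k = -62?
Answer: 24767892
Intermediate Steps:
A(z, n) = -9 + z
Q(m) = 2*m*(-3 + m) (Q(m) = (m + m)*(m + (-9 + 6)) = (2*m)*(m - 3) = (2*m)*(-3 + m) = 2*m*(-3 + m))
Z = -202 (Z = -62 - 2*10*(-3 + 10) = -62 - 2*10*7 = -62 - 1*140 = -62 - 140 = -202)
M(E) = -202
(M(-143) + 6556)*(4005 + O(-107)) = (-202 + 6556)*(4005 - 107) = 6354*3898 = 24767892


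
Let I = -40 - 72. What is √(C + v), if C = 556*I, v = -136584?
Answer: 2*I*√49714 ≈ 445.93*I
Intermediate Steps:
I = -112
C = -62272 (C = 556*(-112) = -62272)
√(C + v) = √(-62272 - 136584) = √(-198856) = 2*I*√49714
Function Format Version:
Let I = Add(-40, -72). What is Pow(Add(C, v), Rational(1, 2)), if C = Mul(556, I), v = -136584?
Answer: Mul(2, I, Pow(49714, Rational(1, 2))) ≈ Mul(445.93, I)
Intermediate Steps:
I = -112
C = -62272 (C = Mul(556, -112) = -62272)
Pow(Add(C, v), Rational(1, 2)) = Pow(Add(-62272, -136584), Rational(1, 2)) = Pow(-198856, Rational(1, 2)) = Mul(2, I, Pow(49714, Rational(1, 2)))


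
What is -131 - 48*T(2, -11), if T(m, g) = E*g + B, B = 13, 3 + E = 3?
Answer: -755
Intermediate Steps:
E = 0 (E = -3 + 3 = 0)
T(m, g) = 13 (T(m, g) = 0*g + 13 = 0 + 13 = 13)
-131 - 48*T(2, -11) = -131 - 48*13 = -131 - 624 = -755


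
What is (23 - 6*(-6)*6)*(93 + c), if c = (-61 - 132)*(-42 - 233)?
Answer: 12707152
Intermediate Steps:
c = 53075 (c = -193*(-275) = 53075)
(23 - 6*(-6)*6)*(93 + c) = (23 - 6*(-6)*6)*(93 + 53075) = (23 + 36*6)*53168 = (23 + 216)*53168 = 239*53168 = 12707152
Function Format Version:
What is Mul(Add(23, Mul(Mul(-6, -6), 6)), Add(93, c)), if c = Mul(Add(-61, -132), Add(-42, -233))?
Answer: 12707152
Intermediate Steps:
c = 53075 (c = Mul(-193, -275) = 53075)
Mul(Add(23, Mul(Mul(-6, -6), 6)), Add(93, c)) = Mul(Add(23, Mul(Mul(-6, -6), 6)), Add(93, 53075)) = Mul(Add(23, Mul(36, 6)), 53168) = Mul(Add(23, 216), 53168) = Mul(239, 53168) = 12707152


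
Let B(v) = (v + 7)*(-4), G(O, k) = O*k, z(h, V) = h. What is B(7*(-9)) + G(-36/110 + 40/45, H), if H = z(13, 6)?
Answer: 114494/495 ≈ 231.30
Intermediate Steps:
H = 13
B(v) = -28 - 4*v (B(v) = (7 + v)*(-4) = -28 - 4*v)
B(7*(-9)) + G(-36/110 + 40/45, H) = (-28 - 28*(-9)) + (-36/110 + 40/45)*13 = (-28 - 4*(-63)) + (-36*1/110 + 40*(1/45))*13 = (-28 + 252) + (-18/55 + 8/9)*13 = 224 + (278/495)*13 = 224 + 3614/495 = 114494/495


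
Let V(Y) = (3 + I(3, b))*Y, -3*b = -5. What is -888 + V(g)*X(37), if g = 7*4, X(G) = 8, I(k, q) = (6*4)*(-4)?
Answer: -21720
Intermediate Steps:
b = 5/3 (b = -⅓*(-5) = 5/3 ≈ 1.6667)
I(k, q) = -96 (I(k, q) = 24*(-4) = -96)
g = 28
V(Y) = -93*Y (V(Y) = (3 - 96)*Y = -93*Y)
-888 + V(g)*X(37) = -888 - 93*28*8 = -888 - 2604*8 = -888 - 20832 = -21720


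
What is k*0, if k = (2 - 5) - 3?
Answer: 0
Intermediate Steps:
k = -6 (k = -3 - 3 = -6)
k*0 = -6*0 = 0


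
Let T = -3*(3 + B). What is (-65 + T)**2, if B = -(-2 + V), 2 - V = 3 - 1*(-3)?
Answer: 8464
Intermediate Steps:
V = -4 (V = 2 - (3 - 1*(-3)) = 2 - (3 + 3) = 2 - 1*6 = 2 - 6 = -4)
B = 6 (B = -(-2 - 4) = -1*(-6) = 6)
T = -27 (T = -3*(3 + 6) = -3*9 = -27)
(-65 + T)**2 = (-65 - 27)**2 = (-92)**2 = 8464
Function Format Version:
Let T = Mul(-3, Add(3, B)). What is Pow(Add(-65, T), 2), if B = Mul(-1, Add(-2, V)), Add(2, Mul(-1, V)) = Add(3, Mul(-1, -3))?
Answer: 8464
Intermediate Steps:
V = -4 (V = Add(2, Mul(-1, Add(3, Mul(-1, -3)))) = Add(2, Mul(-1, Add(3, 3))) = Add(2, Mul(-1, 6)) = Add(2, -6) = -4)
B = 6 (B = Mul(-1, Add(-2, -4)) = Mul(-1, -6) = 6)
T = -27 (T = Mul(-3, Add(3, 6)) = Mul(-3, 9) = -27)
Pow(Add(-65, T), 2) = Pow(Add(-65, -27), 2) = Pow(-92, 2) = 8464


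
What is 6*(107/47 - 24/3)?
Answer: -1614/47 ≈ -34.340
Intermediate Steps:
6*(107/47 - 24/3) = 6*(107*(1/47) - 24*⅓) = 6*(107/47 - 8) = 6*(-269/47) = -1614/47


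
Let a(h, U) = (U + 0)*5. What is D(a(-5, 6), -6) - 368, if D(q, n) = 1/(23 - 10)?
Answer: -4783/13 ≈ -367.92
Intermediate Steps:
a(h, U) = 5*U (a(h, U) = U*5 = 5*U)
D(q, n) = 1/13
D(a(-5, 6), -6) - 368 = 1/13 - 368 = -4783/13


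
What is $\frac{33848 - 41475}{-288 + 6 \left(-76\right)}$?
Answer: $\frac{7627}{744} \approx 10.251$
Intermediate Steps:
$\frac{33848 - 41475}{-288 + 6 \left(-76\right)} = - \frac{7627}{-288 - 456} = - \frac{7627}{-744} = \left(-7627\right) \left(- \frac{1}{744}\right) = \frac{7627}{744}$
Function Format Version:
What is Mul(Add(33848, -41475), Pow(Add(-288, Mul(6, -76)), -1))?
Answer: Rational(7627, 744) ≈ 10.251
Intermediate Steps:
Mul(Add(33848, -41475), Pow(Add(-288, Mul(6, -76)), -1)) = Mul(-7627, Pow(Add(-288, -456), -1)) = Mul(-7627, Pow(-744, -1)) = Mul(-7627, Rational(-1, 744)) = Rational(7627, 744)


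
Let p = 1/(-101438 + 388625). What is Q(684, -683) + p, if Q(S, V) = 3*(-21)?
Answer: -18092780/287187 ≈ -63.000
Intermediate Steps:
Q(S, V) = -63
p = 1/287187 ≈ 3.4821e-6
Q(684, -683) + p = -63 + 1/287187 = -18092780/287187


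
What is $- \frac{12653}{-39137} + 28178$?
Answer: $\frac{1102815039}{39137} \approx 28178.0$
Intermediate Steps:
$- \frac{12653}{-39137} + 28178 = \left(-12653\right) \left(- \frac{1}{39137}\right) + 28178 = \frac{12653}{39137} + 28178 = \frac{1102815039}{39137}$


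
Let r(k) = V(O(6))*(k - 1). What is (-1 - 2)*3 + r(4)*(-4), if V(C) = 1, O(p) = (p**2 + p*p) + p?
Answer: -21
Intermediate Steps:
O(p) = p + 2*p**2 (O(p) = (p**2 + p**2) + p = 2*p**2 + p = p + 2*p**2)
r(k) = -1 + k (r(k) = 1*(k - 1) = 1*(-1 + k) = -1 + k)
(-1 - 2)*3 + r(4)*(-4) = (-1 - 2)*3 + (-1 + 4)*(-4) = -3*3 + 3*(-4) = -9 - 12 = -21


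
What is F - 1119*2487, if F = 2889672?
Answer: 106719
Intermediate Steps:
F - 1119*2487 = 2889672 - 1119*2487 = 2889672 - 2782953 = 106719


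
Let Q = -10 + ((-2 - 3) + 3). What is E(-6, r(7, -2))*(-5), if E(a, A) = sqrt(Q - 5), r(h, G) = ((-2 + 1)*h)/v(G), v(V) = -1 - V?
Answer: -5*I*sqrt(17) ≈ -20.616*I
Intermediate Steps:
Q = -12 (Q = -10 + (-5 + 3) = -10 - 2 = -12)
r(h, G) = -h/(-1 - G) (r(h, G) = ((-2 + 1)*h)/(-1 - G) = (-h)/(-1 - G) = -h/(-1 - G))
E(a, A) = I*sqrt(17) (E(a, A) = sqrt(-12 - 5) = sqrt(-17) = I*sqrt(17))
E(-6, r(7, -2))*(-5) = (I*sqrt(17))*(-5) = -5*I*sqrt(17)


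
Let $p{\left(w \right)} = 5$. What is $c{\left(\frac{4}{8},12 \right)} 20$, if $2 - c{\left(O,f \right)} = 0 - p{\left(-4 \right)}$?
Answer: $140$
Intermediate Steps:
$c{\left(O,f \right)} = 7$ ($c{\left(O,f \right)} = 2 - \left(0 - 5\right) = 2 - -5 = 2 + 5 = 7$)
$c{\left(\frac{4}{8},12 \right)} 20 = 7 \cdot 20 = 140$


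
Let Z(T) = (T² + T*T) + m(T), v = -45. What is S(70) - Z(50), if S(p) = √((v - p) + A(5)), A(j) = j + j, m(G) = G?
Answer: -5050 + I*√105 ≈ -5050.0 + 10.247*I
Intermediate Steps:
A(j) = 2*j
Z(T) = T + 2*T² (Z(T) = (T² + T*T) + T = (T² + T²) + T = 2*T² + T = T + 2*T²)
S(p) = √(-35 - p) (S(p) = √((-45 - p) + 2*5) = √((-45 - p) + 10) = √(-35 - p))
S(70) - Z(50) = √(-35 - 1*70) - 50*(1 + 2*50) = √(-35 - 70) - 50*(1 + 100) = √(-105) - 50*101 = I*√105 - 1*5050 = I*√105 - 5050 = -5050 + I*√105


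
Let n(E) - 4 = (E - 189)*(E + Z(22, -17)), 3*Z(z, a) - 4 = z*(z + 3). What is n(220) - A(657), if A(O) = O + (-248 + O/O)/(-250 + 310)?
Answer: 713747/60 ≈ 11896.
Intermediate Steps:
Z(z, a) = 4/3 + z*(3 + z)/3 (Z(z, a) = 4/3 + (z*(z + 3))/3 = 4/3 + (z*(3 + z))/3 = 4/3 + z*(3 + z)/3)
n(E) = 4 + (-189 + E)*(554/3 + E) (n(E) = 4 + (E - 189)*(E + (4/3 + 22 + (⅓)*22²)) = 4 + (-189 + E)*(E + (4/3 + 22 + (⅓)*484)) = 4 + (-189 + E)*(E + (4/3 + 22 + 484/3)) = 4 + (-189 + E)*(E + 554/3) = 4 + (-189 + E)*(554/3 + E))
A(O) = -247/60 + O (A(O) = O + (-248 + 1)/60 = O - 247*1/60 = O - 247/60 = -247/60 + O)
n(220) - A(657) = (-34898 + 220² - 13/3*220) - (-247/60 + 657) = (-34898 + 48400 - 2860/3) - 1*39173/60 = 37646/3 - 39173/60 = 713747/60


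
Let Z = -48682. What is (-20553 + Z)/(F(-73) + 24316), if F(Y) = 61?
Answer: -69235/24377 ≈ -2.8402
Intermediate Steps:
(-20553 + Z)/(F(-73) + 24316) = (-20553 - 48682)/(61 + 24316) = -69235/24377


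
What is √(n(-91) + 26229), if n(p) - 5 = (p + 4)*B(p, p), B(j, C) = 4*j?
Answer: √57902 ≈ 240.63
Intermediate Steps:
n(p) = 5 + 4*p*(4 + p) (n(p) = 5 + (p + 4)*(4*p) = 5 + (4 + p)*(4*p) = 5 + 4*p*(4 + p))
√(n(-91) + 26229) = √((5 + 4*(-91)² + 16*(-91)) + 26229) = √((5 + 4*8281 - 1456) + 26229) = √((5 + 33124 - 1456) + 26229) = √(31673 + 26229) = √57902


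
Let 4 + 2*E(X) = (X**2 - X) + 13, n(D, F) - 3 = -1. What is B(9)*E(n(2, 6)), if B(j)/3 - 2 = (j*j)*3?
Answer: 8085/2 ≈ 4042.5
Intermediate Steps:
n(D, F) = 2 (n(D, F) = 3 - 1 = 2)
E(X) = 9/2 + X**2/2 - X/2 (E(X) = -2 + ((X**2 - X) + 13)/2 = -2 + (13 + X**2 - X)/2 = -2 + (13/2 + X**2/2 - X/2) = 9/2 + X**2/2 - X/2)
B(j) = 6 + 9*j**2 (B(j) = 6 + 3*((j*j)*3) = 6 + 3*(j**2*3) = 6 + 3*(3*j**2) = 6 + 9*j**2)
B(9)*E(n(2, 6)) = (6 + 9*9**2)*(9/2 + (1/2)*2**2 - 1/2*2) = (6 + 9*81)*(9/2 + (1/2)*4 - 1) = (6 + 729)*(9/2 + 2 - 1) = 735*(11/2) = 8085/2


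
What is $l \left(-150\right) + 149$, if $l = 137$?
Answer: $-20401$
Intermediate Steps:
$l \left(-150\right) + 149 = 137 \left(-150\right) + 149 = -20550 + 149 = -20401$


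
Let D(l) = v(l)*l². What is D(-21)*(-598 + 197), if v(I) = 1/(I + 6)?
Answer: 58947/5 ≈ 11789.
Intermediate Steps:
v(I) = 1/(6 + I)
D(l) = l²/(6 + l)
D(-21)*(-598 + 197) = ((-21)²/(6 - 21))*(-598 + 197) = (441/(-15))*(-401) = (441*(-1/15))*(-401) = -147/5*(-401) = 58947/5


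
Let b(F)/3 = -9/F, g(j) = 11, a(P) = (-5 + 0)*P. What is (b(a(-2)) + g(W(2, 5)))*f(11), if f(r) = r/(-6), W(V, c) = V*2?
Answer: -913/60 ≈ -15.217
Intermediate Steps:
W(V, c) = 2*V
a(P) = -5*P
f(r) = -r/6 (f(r) = r*(-1/6) = -r/6)
b(F) = -27/F (b(F) = 3*(-9/F) = -27/F)
(b(a(-2)) + g(W(2, 5)))*f(11) = (-27/((-5*(-2))) + 11)*(-1/6*11) = (-27/10 + 11)*(-11/6) = (83/10)*(-11/6) = -913/60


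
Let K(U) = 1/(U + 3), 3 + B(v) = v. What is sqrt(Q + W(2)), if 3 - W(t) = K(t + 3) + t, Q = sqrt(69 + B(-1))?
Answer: sqrt(14 + 16*sqrt(65))/4 ≈ 2.9895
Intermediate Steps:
B(v) = -3 + v
Q = sqrt(65) (Q = sqrt(69 + (-3 - 1)) = sqrt(69 - 4) = sqrt(65) ≈ 8.0623)
K(U) = 1/(3 + U)
W(t) = 3 - t - 1/(6 + t) (W(t) = 3 - (1/(3 + (t + 3)) + t) = 3 - (1/(3 + (3 + t)) + t) = 3 - (1/(6 + t) + t) = 3 - (t + 1/(6 + t)) = 3 + (-t - 1/(6 + t)) = 3 - t - 1/(6 + t))
sqrt(Q + W(2)) = sqrt(sqrt(65) + (-1 + (3 - 1*2)*(6 + 2))/(6 + 2)) = sqrt(sqrt(65) + (-1 + (3 - 2)*8)/8) = sqrt(sqrt(65) + (-1 + 1*8)/8) = sqrt(sqrt(65) + (-1 + 8)/8) = sqrt(sqrt(65) + (1/8)*7) = sqrt(sqrt(65) + 7/8) = sqrt(7/8 + sqrt(65))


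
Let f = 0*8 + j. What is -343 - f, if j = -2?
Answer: -341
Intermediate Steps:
f = -2 (f = 0*8 - 2 = 0 - 2 = -2)
-343 - f = -343 - 1*(-2) = -343 + 2 = -341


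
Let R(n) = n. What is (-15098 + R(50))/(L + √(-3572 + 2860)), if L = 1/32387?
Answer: 487359576*I/(-I + 64774*√178) ≈ -0.00065257 + 563.95*I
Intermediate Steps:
L = 1/32387 ≈ 3.0877e-5
(-15098 + R(50))/(L + √(-3572 + 2860)) = (-15098 + 50)/(1/32387 + √(-3572 + 2860)) = -15048/(1/32387 + √(-712)) = -15048/(1/32387 + 2*I*√178)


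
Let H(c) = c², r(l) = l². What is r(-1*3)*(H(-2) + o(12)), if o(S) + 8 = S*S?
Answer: 1260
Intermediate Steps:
o(S) = -8 + S² (o(S) = -8 + S*S = -8 + S²)
r(-1*3)*(H(-2) + o(12)) = (-1*3)²*((-2)² + (-8 + 12²)) = (-3)²*(4 + (-8 + 144)) = 9*(4 + 136) = 9*140 = 1260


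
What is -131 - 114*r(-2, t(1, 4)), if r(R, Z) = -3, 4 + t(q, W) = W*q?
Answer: 211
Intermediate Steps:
t(q, W) = -4 + W*q
-131 - 114*r(-2, t(1, 4)) = -131 - 114*(-3) = -131 + 342 = 211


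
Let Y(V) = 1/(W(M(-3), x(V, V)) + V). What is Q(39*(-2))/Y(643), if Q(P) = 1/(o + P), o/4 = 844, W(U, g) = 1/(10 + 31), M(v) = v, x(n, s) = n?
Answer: 13182/67609 ≈ 0.19497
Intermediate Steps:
W(U, g) = 1/41
o = 3376 (o = 4*844 = 3376)
Y(V) = 1/(1/41 + V)
Q(P) = 1/(3376 + P)
Q(39*(-2))/Y(643) = 1/((3376 + 39*(-2))*((41/(1 + 41*643)))) = 1/((3376 - 78)*((41/(1 + 26363)))) = 1/(3298*((41/26364))) = 1/(3298*((41*(1/26364)))) = 1/(3298*(41/26364)) = (1/3298)*(26364/41) = 13182/67609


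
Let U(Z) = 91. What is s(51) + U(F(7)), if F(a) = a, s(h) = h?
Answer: 142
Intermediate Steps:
s(51) + U(F(7)) = 51 + 91 = 142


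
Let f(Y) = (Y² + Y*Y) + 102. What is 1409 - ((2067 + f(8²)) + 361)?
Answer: -9313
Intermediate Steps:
f(Y) = 102 + 2*Y² (f(Y) = (Y² + Y²) + 102 = 2*Y² + 102 = 102 + 2*Y²)
1409 - ((2067 + f(8²)) + 361) = 1409 - ((2067 + (102 + 2*(8²)²)) + 361) = 1409 - ((2067 + (102 + 2*64²)) + 361) = 1409 - ((2067 + (102 + 2*4096)) + 361) = 1409 - ((2067 + (102 + 8192)) + 361) = 1409 - ((2067 + 8294) + 361) = 1409 - (10361 + 361) = 1409 - 1*10722 = 1409 - 10722 = -9313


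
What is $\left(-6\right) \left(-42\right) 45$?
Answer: $11340$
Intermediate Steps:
$\left(-6\right) \left(-42\right) 45 = 252 \cdot 45 = 11340$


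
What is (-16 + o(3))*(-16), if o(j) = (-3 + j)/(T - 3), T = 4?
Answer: 256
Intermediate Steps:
o(j) = -3 + j (o(j) = (-3 + j)/(4 - 3) = (-3 + j)/1 = (-3 + j)*1 = -3 + j)
(-16 + o(3))*(-16) = (-16 + (-3 + 3))*(-16) = (-16 + 0)*(-16) = -16*(-16) = 256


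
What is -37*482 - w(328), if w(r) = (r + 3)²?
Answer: -127395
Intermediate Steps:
w(r) = (3 + r)²
-37*482 - w(328) = -37*482 - (3 + 328)² = -17834 - 1*331² = -17834 - 1*109561 = -17834 - 109561 = -127395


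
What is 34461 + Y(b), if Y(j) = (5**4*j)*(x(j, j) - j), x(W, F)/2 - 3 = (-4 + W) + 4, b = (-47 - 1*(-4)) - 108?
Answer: 13718836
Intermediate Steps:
b = -151 (b = (-47 + 4) - 108 = -43 - 108 = -151)
x(W, F) = 6 + 2*W (x(W, F) = 6 + 2*((-4 + W) + 4) = 6 + 2*W)
Y(j) = 625*j*(6 + j) (Y(j) = (5**4*j)*((6 + 2*j) - j) = (625*j)*(6 + j) = 625*j*(6 + j))
34461 + Y(b) = 34461 + 625*(-151)*(6 - 151) = 34461 + 625*(-151)*(-145) = 34461 + 13684375 = 13718836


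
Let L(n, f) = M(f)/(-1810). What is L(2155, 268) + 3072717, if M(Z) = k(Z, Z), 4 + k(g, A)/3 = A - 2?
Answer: 2780808492/905 ≈ 3.0727e+6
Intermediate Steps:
k(g, A) = -18 + 3*A (k(g, A) = -12 + 3*(A - 2) = -12 + 3*(-2 + A) = -12 + (-6 + 3*A) = -18 + 3*A)
M(Z) = -18 + 3*Z
L(n, f) = 9/905 - 3*f/1810 (L(n, f) = (-18 + 3*f)/(-1810) = (-18 + 3*f)*(-1/1810) = 9/905 - 3*f/1810)
L(2155, 268) + 3072717 = (9/905 - 3/1810*268) + 3072717 = (9/905 - 402/905) + 3072717 = -393/905 + 3072717 = 2780808492/905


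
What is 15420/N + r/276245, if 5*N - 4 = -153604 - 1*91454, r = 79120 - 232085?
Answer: -5878317461/6769494223 ≈ -0.86835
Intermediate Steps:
r = -152965
N = -245054/5 (N = ⅘ + (-153604 - 1*91454)/5 = ⅘ + (-153604 - 91454)/5 = ⅘ + (⅕)*(-245058) = ⅘ - 245058/5 = -245054/5 ≈ -49011.)
15420/N + r/276245 = 15420/(-245054/5) - 152965/276245 = 15420*(-5/245054) - 152965*1/276245 = -38550/122527 - 30593/55249 = -5878317461/6769494223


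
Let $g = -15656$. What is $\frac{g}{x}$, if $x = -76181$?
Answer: $\frac{15656}{76181} \approx 0.20551$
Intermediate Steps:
$\frac{g}{x} = - \frac{15656}{-76181} = \left(-15656\right) \left(- \frac{1}{76181}\right) = \frac{15656}{76181}$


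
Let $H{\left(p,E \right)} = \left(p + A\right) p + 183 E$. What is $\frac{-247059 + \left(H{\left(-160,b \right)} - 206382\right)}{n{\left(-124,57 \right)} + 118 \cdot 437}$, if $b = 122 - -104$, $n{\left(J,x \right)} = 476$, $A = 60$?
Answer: $- \frac{396083}{52042} \approx -7.6108$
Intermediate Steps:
$b = 226$ ($b = 122 + 104 = 226$)
$H{\left(p,E \right)} = 183 E + p \left(60 + p\right)$ ($H{\left(p,E \right)} = \left(p + 60\right) p + 183 E = \left(60 + p\right) p + 183 E = p \left(60 + p\right) + 183 E = 183 E + p \left(60 + p\right)$)
$\frac{-247059 + \left(H{\left(-160,b \right)} - 206382\right)}{n{\left(-124,57 \right)} + 118 \cdot 437} = \frac{-247059 + \left(\left(\left(-160\right)^{2} + 60 \left(-160\right) + 183 \cdot 226\right) - 206382\right)}{476 + 118 \cdot 437} = \frac{-247059 + \left(\left(25600 - 9600 + 41358\right) - 206382\right)}{476 + 51566} = \frac{-247059 + \left(57358 - 206382\right)}{52042} = \left(-247059 - 149024\right) \frac{1}{52042} = \left(-396083\right) \frac{1}{52042} = - \frac{396083}{52042}$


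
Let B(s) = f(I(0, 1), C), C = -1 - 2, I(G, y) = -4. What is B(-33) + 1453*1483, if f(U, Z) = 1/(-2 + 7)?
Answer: 10773996/5 ≈ 2.1548e+6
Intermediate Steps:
C = -3
f(U, Z) = ⅕ (f(U, Z) = 1/5 = ⅕)
B(s) = ⅕
B(-33) + 1453*1483 = ⅕ + 1453*1483 = ⅕ + 2154799 = 10773996/5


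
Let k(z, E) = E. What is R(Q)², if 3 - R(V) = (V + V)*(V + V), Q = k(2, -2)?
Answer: 169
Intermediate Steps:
Q = -2
R(V) = 3 - 4*V² (R(V) = 3 - (V + V)*(V + V) = 3 - 2*V*2*V = 3 - 4*V²)
R(Q)² = (3 - 4*(-2)²)² = (3 - 4*4)² = (3 - 16)² = (-13)² = 169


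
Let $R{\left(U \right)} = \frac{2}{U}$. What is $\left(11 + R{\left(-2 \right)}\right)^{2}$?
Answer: $100$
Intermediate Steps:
$\left(11 + R{\left(-2 \right)}\right)^{2} = \left(11 + \frac{2}{-2}\right)^{2} = \left(11 + 2 \left(- \frac{1}{2}\right)\right)^{2} = \left(11 - 1\right)^{2} = 10^{2} = 100$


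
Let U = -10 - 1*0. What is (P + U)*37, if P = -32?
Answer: -1554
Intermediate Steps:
U = -10 (U = -10 + 0 = -10)
(P + U)*37 = (-32 - 10)*37 = -42*37 = -1554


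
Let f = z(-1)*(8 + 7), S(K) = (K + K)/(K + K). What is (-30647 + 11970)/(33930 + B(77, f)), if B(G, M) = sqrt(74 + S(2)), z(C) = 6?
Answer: -42247374/76749655 + 18677*sqrt(3)/230248965 ≈ -0.55032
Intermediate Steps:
S(K) = 1 (S(K) = (2*K)/((2*K)) = (2*K)*(1/(2*K)) = 1)
f = 90 (f = 6*(8 + 7) = 6*15 = 90)
B(G, M) = 5*sqrt(3) (B(G, M) = sqrt(74 + 1) = sqrt(75) = 5*sqrt(3))
(-30647 + 11970)/(33930 + B(77, f)) = (-30647 + 11970)/(33930 + 5*sqrt(3)) = -18677/(33930 + 5*sqrt(3))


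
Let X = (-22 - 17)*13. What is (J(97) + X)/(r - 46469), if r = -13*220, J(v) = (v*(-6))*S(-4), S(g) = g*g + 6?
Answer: 17/63 ≈ 0.26984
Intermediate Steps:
X = -507 (X = -39*13 = -507)
S(g) = 6 + g² (S(g) = g² + 6 = 6 + g²)
J(v) = -132*v (J(v) = (v*(-6))*(6 + (-4)²) = (-6*v)*(6 + 16) = -6*v*22 = -132*v)
r = -2860
(J(97) + X)/(r - 46469) = (-132*97 - 507)/(-2860 - 46469) = (-12804 - 507)/(-49329) = -13311*(-1/49329) = 17/63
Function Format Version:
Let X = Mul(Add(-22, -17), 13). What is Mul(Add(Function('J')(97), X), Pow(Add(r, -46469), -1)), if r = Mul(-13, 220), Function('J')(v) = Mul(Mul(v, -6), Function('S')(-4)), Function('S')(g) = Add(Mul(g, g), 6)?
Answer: Rational(17, 63) ≈ 0.26984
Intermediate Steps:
X = -507 (X = Mul(-39, 13) = -507)
Function('S')(g) = Add(6, Pow(g, 2)) (Function('S')(g) = Add(Pow(g, 2), 6) = Add(6, Pow(g, 2)))
Function('J')(v) = Mul(-132, v) (Function('J')(v) = Mul(Mul(v, -6), Add(6, Pow(-4, 2))) = Mul(Mul(-6, v), Add(6, 16)) = Mul(Mul(-6, v), 22) = Mul(-132, v))
r = -2860
Mul(Add(Function('J')(97), X), Pow(Add(r, -46469), -1)) = Mul(Add(Mul(-132, 97), -507), Pow(Add(-2860, -46469), -1)) = Mul(Add(-12804, -507), Pow(-49329, -1)) = Mul(-13311, Rational(-1, 49329)) = Rational(17, 63)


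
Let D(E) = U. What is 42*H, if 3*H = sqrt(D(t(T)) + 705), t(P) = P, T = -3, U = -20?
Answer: 14*sqrt(685) ≈ 366.42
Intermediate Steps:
D(E) = -20
H = sqrt(685)/3 (H = sqrt(-20 + 705)/3 = sqrt(685)/3 ≈ 8.7242)
42*H = 42*(sqrt(685)/3) = 14*sqrt(685)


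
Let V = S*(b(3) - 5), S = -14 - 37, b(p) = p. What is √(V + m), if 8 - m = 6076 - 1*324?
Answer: I*√5642 ≈ 75.113*I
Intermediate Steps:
S = -51
m = -5744 (m = 8 - (6076 - 1*324) = 8 - (6076 - 324) = 8 - 1*5752 = 8 - 5752 = -5744)
V = 102 (V = -51*(3 - 5) = -51*(-2) = 102)
√(V + m) = √(102 - 5744) = √(-5642) = I*√5642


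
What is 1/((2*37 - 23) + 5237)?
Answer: 1/5288 ≈ 0.00018911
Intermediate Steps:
1/((2*37 - 23) + 5237) = 1/((74 - 23) + 5237) = 1/(51 + 5237) = 1/5288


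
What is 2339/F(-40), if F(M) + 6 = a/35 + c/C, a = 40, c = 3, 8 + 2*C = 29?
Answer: -16373/32 ≈ -511.66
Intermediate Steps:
C = 21/2 (C = -4 + (½)*29 = -4 + 29/2 = 21/2 ≈ 10.500)
F(M) = -32/7 (F(M) = -6 + (40/35 + 3/(21/2)) = -6 + (40*(1/35) + 3*(2/21)) = -6 + (8/7 + 2/7) = -6 + 10/7 = -32/7)
2339/F(-40) = 2339/(-32/7) = 2339*(-7/32) = -16373/32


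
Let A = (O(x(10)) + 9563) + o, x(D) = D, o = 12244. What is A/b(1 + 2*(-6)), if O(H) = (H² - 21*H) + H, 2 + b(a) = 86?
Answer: 3101/12 ≈ 258.42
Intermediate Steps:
b(a) = 84 (b(a) = -2 + 86 = 84)
O(H) = H² - 20*H
A = 21707 (A = (10*(-20 + 10) + 9563) + 12244 = (10*(-10) + 9563) + 12244 = (-100 + 9563) + 12244 = 9463 + 12244 = 21707)
A/b(1 + 2*(-6)) = 21707/84 = 21707*(1/84) = 3101/12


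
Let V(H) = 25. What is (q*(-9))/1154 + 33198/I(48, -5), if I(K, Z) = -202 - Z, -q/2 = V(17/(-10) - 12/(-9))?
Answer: -19110921/113669 ≈ -168.13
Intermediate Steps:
q = -50 (q = -2*25 = -50)
(q*(-9))/1154 + 33198/I(48, -5) = -50*(-9)/1154 + 33198/(-202 - 1*(-5)) = 450*(1/1154) + 33198/(-202 + 5) = 225/577 + 33198/(-197) = 225/577 + 33198*(-1/197) = 225/577 - 33198/197 = -19110921/113669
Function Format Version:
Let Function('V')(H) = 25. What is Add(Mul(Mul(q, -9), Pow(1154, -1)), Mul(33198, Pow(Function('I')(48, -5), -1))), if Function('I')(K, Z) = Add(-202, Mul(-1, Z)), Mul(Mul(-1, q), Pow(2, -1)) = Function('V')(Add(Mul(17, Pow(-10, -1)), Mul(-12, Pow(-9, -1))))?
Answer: Rational(-19110921, 113669) ≈ -168.13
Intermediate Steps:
q = -50 (q = Mul(-2, 25) = -50)
Add(Mul(Mul(q, -9), Pow(1154, -1)), Mul(33198, Pow(Function('I')(48, -5), -1))) = Add(Mul(Mul(-50, -9), Pow(1154, -1)), Mul(33198, Pow(Add(-202, Mul(-1, -5)), -1))) = Add(Mul(450, Rational(1, 1154)), Mul(33198, Pow(Add(-202, 5), -1))) = Add(Rational(225, 577), Mul(33198, Pow(-197, -1))) = Add(Rational(225, 577), Mul(33198, Rational(-1, 197))) = Add(Rational(225, 577), Rational(-33198, 197)) = Rational(-19110921, 113669)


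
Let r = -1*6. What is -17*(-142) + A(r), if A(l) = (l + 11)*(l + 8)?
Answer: 2424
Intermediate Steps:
r = -6
A(l) = (8 + l)*(11 + l) (A(l) = (11 + l)*(8 + l) = (8 + l)*(11 + l))
-17*(-142) + A(r) = -17*(-142) + (88 + (-6)² + 19*(-6)) = 2414 + (88 + 36 - 114) = 2414 + 10 = 2424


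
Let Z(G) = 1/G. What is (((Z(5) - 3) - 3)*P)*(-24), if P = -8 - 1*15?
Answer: -16008/5 ≈ -3201.6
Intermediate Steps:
P = -23 (P = -8 - 15 = -23)
(((Z(5) - 3) - 3)*P)*(-24) = (((1/5 - 3) - 3)*(-23))*(-24) = (((⅕ - 3) - 3)*(-23))*(-24) = ((-14/5 - 3)*(-23))*(-24) = -29/5*(-23)*(-24) = (667/5)*(-24) = -16008/5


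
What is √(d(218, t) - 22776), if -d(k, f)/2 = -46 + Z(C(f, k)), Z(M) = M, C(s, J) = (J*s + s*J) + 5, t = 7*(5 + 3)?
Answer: I*√71526 ≈ 267.44*I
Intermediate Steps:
t = 56 (t = 7*8 = 56)
C(s, J) = 5 + 2*J*s (C(s, J) = (J*s + J*s) + 5 = 2*J*s + 5 = 5 + 2*J*s)
d(k, f) = 82 - 4*f*k (d(k, f) = -2*(-46 + (5 + 2*k*f)) = -2*(-46 + (5 + 2*f*k)) = -2*(-41 + 2*f*k) = 82 - 4*f*k)
√(d(218, t) - 22776) = √((82 - 4*56*218) - 22776) = √((82 - 48832) - 22776) = √(-48750 - 22776) = √(-71526) = I*√71526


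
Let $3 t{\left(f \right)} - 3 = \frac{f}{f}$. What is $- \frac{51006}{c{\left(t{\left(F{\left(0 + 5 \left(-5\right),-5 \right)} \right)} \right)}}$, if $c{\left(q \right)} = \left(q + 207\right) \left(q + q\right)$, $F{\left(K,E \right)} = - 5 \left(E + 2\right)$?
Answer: $- \frac{229527}{2500} \approx -91.811$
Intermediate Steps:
$F{\left(K,E \right)} = -10 - 5 E$ ($F{\left(K,E \right)} = - 5 \left(2 + E\right) = -10 - 5 E$)
$t{\left(f \right)} = \frac{4}{3}$ ($t{\left(f \right)} = 1 + \frac{f \frac{1}{f}}{3} = 1 + \frac{1}{3} \cdot 1 = 1 + \frac{1}{3} = \frac{4}{3}$)
$c{\left(q \right)} = 2 q \left(207 + q\right)$ ($c{\left(q \right)} = \left(207 + q\right) 2 q = 2 q \left(207 + q\right)$)
$- \frac{51006}{c{\left(t{\left(F{\left(0 + 5 \left(-5\right),-5 \right)} \right)} \right)}} = - \frac{51006}{2 \cdot \frac{4}{3} \left(207 + \frac{4}{3}\right)} = - \frac{51006}{2 \cdot \frac{4}{3} \cdot \frac{625}{3}} = - \frac{51006}{\frac{5000}{9}} = \left(-51006\right) \frac{9}{5000} = - \frac{229527}{2500}$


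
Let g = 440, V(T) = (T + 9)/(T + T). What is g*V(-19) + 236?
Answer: 6684/19 ≈ 351.79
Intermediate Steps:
V(T) = (9 + T)/(2*T) (V(T) = (9 + T)/((2*T)) = (9 + T)*(1/(2*T)) = (9 + T)/(2*T))
g*V(-19) + 236 = 440*((½)*(9 - 19)/(-19)) + 236 = 440*((½)*(-1/19)*(-10)) + 236 = 440*(5/19) + 236 = 2200/19 + 236 = 6684/19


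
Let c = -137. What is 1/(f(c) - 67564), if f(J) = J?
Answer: -1/67701 ≈ -1.4771e-5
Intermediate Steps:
1/(f(c) - 67564) = 1/(-137 - 67564) = 1/(-67701) = -1/67701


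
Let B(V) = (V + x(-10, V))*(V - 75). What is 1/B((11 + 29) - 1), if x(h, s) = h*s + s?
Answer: 1/11232 ≈ 8.9031e-5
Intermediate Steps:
x(h, s) = s + h*s
B(V) = -8*V*(-75 + V) (B(V) = (V + V*(1 - 10))*(V - 75) = (V + V*(-9))*(-75 + V) = (V - 9*V)*(-75 + V) = (-8*V)*(-75 + V) = -8*V*(-75 + V))
1/B((11 + 29) - 1) = 1/(8*((11 + 29) - 1)*(75 - ((11 + 29) - 1))) = 1/(8*(40 - 1)*(75 - (40 - 1))) = 1/(8*39*(75 - 1*39)) = 1/(8*39*(75 - 39)) = 1/(8*39*36) = 1/11232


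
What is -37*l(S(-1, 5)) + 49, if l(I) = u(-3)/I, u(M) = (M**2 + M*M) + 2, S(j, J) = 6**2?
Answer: 256/9 ≈ 28.444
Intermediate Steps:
S(j, J) = 36
u(M) = 2 + 2*M**2 (u(M) = (M**2 + M**2) + 2 = 2*M**2 + 2 = 2 + 2*M**2)
l(I) = 20/I (l(I) = (2 + 2*(-3)**2)/I = (2 + 2*9)/I = (2 + 18)/I = 20/I)
-37*l(S(-1, 5)) + 49 = -740/36 + 49 = -37*5/9 + 49 = -185/9 + 49 = 256/9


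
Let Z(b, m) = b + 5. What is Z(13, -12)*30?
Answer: 540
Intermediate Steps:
Z(b, m) = 5 + b
Z(13, -12)*30 = (5 + 13)*30 = 18*30 = 540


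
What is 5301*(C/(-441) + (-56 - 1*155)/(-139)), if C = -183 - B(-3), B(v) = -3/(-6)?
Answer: 139660735/13622 ≈ 10253.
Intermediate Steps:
B(v) = 1/2 (B(v) = -3*(-1/6) = 1/2)
C = -367/2 (C = -183 - 1*1/2 = -183 - 1/2 = -367/2 ≈ -183.50)
5301*(C/(-441) + (-56 - 1*155)/(-139)) = 5301*(-367/2/(-441) + (-56 - 1*155)/(-139)) = 5301*(-367/2*(-1/441) + (-56 - 155)*(-1/139)) = 5301*(367/882 - 211*(-1/139)) = 5301*(367/882 + 211/139) = 5301*(237115/122598) = 139660735/13622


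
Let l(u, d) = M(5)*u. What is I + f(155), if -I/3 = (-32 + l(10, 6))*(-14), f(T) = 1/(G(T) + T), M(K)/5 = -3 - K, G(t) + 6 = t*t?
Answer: -438613055/24174 ≈ -18144.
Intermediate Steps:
G(t) = -6 + t² (G(t) = -6 + t*t = -6 + t²)
M(K) = -15 - 5*K (M(K) = 5*(-3 - K) = -15 - 5*K)
l(u, d) = -40*u (l(u, d) = (-15 - 5*5)*u = (-15 - 25)*u = -40*u)
f(T) = 1/(-6 + T + T²) (f(T) = 1/((-6 + T²) + T) = 1/(-6 + T + T²))
I = -18144 (I = -3*(-32 - 40*10)*(-14) = -3*(-32 - 400)*(-14) = -(-1296)*(-14) = -3*6048 = -18144)
I + f(155) = -18144 + 1/(-6 + 155 + 155²) = -18144 + 1/(-6 + 155 + 24025) = -18144 + 1/24174 = -438613055/24174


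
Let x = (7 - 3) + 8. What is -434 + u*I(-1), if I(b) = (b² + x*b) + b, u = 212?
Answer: -2978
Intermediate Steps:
x = 12 (x = 4 + 8 = 12)
I(b) = b² + 13*b (I(b) = (b² + 12*b) + b = b² + 13*b)
-434 + u*I(-1) = -434 + 212*(-(13 - 1)) = -434 + 212*(-1*12) = -434 + 212*(-12) = -434 - 2544 = -2978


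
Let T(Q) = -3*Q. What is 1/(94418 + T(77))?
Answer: 1/94187 ≈ 1.0617e-5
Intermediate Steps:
1/(94418 + T(77)) = 1/(94418 - 3*77) = 1/(94418 - 231) = 1/94187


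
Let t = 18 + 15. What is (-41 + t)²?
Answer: 64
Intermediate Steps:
t = 33
(-41 + t)² = (-41 + 33)² = (-8)² = 64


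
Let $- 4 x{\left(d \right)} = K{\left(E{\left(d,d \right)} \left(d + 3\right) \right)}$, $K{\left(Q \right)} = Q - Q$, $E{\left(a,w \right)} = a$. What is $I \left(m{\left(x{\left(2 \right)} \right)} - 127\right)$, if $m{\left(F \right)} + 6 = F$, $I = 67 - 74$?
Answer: $931$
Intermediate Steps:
$I = -7$
$K{\left(Q \right)} = 0$
$x{\left(d \right)} = 0$ ($x{\left(d \right)} = \left(- \frac{1}{4}\right) 0 = 0$)
$m{\left(F \right)} = -6 + F$
$I \left(m{\left(x{\left(2 \right)} \right)} - 127\right) = - 7 \left(\left(-6 + 0\right) - 127\right) = - 7 \left(-6 - 127\right) = \left(-7\right) \left(-133\right) = 931$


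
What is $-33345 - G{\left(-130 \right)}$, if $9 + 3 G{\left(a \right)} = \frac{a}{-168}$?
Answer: $- \frac{8402249}{252} \approx -33342.0$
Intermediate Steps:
$G{\left(a \right)} = -3 - \frac{a}{504}$ ($G{\left(a \right)} = -3 + \frac{a \frac{1}{-168}}{3} = -3 + \frac{a \left(- \frac{1}{168}\right)}{3} = -3 + \frac{\left(- \frac{1}{168}\right) a}{3} = -3 - \frac{a}{504}$)
$-33345 - G{\left(-130 \right)} = -33345 - \left(-3 - - \frac{65}{252}\right) = -33345 - \left(-3 + \frac{65}{252}\right) = -33345 - - \frac{691}{252} = -33345 + \frac{691}{252} = - \frac{8402249}{252}$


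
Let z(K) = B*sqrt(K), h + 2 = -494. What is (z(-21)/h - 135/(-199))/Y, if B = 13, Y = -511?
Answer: -135/101689 + 13*I*sqrt(21)/253456 ≈ -0.0013276 + 0.00023504*I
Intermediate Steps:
h = -496 (h = -2 - 494 = -496)
z(K) = 13*sqrt(K)
(z(-21)/h - 135/(-199))/Y = ((13*sqrt(-21))/(-496) - 135/(-199))/(-511) = ((13*(I*sqrt(21)))*(-1/496) - 135*(-1/199))*(-1/511) = ((13*I*sqrt(21))*(-1/496) + 135/199)*(-1/511) = (-13*I*sqrt(21)/496 + 135/199)*(-1/511) = (135/199 - 13*I*sqrt(21)/496)*(-1/511) = -135/101689 + 13*I*sqrt(21)/253456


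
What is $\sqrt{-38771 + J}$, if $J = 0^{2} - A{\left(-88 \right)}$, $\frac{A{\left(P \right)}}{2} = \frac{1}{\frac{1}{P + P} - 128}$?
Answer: $\frac{i \sqrt{19678439581203}}{22529} \approx 196.9 i$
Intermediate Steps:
$A{\left(P \right)} = \frac{2}{-128 + \frac{1}{2 P}}$ ($A{\left(P \right)} = \frac{2}{\frac{1}{P + P} - 128} = \frac{2}{\frac{1}{2 P} - 128} = \frac{2}{-128 + \frac{1}{2 P}}$)
$J = \frac{352}{22529}$ ($J = 0^{2} - \left(-4\right) \left(-88\right) \frac{1}{-1 + 256 \left(-88\right)} = 0 - \left(-4\right) \left(-88\right) \frac{1}{-1 - 22528} = 0 - \left(-4\right) \left(-88\right) \frac{1}{-22529} = 0 - \left(-4\right) \left(-88\right) \left(- \frac{1}{22529}\right) = 0 - - \frac{352}{22529} = 0 + \frac{352}{22529} = \frac{352}{22529} \approx 0.015624$)
$\sqrt{-38771 + J} = \sqrt{-38771 + \frac{352}{22529}} = \sqrt{- \frac{873471507}{22529}} = \frac{i \sqrt{19678439581203}}{22529}$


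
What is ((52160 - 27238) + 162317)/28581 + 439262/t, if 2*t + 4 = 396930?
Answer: 16571520293/1890757001 ≈ 8.7645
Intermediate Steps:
t = 198463 (t = -2 + (½)*396930 = -2 + 198465 = 198463)
((52160 - 27238) + 162317)/28581 + 439262/t = ((52160 - 27238) + 162317)/28581 + 439262/198463 = (24922 + 162317)*(1/28581) + 439262*(1/198463) = 187239*(1/28581) + 439262/198463 = 62413/9527 + 439262/198463 = 16571520293/1890757001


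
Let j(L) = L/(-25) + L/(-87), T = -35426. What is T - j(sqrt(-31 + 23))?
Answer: -35426 + 224*I*sqrt(2)/2175 ≈ -35426.0 + 0.14565*I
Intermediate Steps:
j(L) = -112*L/2175 (j(L) = L*(-1/25) + L*(-1/87) = -L/25 - L/87 = -112*L/2175)
T - j(sqrt(-31 + 23)) = -35426 - (-112)*sqrt(-31 + 23)/2175 = -35426 - (-112)*sqrt(-8)/2175 = -35426 - (-112)*2*I*sqrt(2)/2175 = -35426 - (-224)*I*sqrt(2)/2175 = -35426 + 224*I*sqrt(2)/2175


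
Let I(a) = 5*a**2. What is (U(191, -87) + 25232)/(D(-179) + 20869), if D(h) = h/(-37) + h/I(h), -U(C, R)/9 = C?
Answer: 778632995/691237103 ≈ 1.1264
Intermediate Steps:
U(C, R) = -9*C
D(h) = -h/37 + 1/(5*h) (D(h) = h/(-37) + h/((5*h**2)) = h*(-1/37) + h*(1/(5*h**2)) = -h/37 + 1/(5*h))
(U(191, -87) + 25232)/(D(-179) + 20869) = (-9*191 + 25232)/((-1/37*(-179) + (1/5)/(-179)) + 20869) = (-1719 + 25232)/((179/37 + (1/5)*(-1/179)) + 20869) = 23513/((179/37 - 1/895) + 20869) = 23513/(160168/33115 + 20869) = 23513/(691237103/33115) = 23513*(33115/691237103) = 778632995/691237103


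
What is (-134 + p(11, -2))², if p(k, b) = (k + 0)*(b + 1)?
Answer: 21025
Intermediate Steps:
p(k, b) = k*(1 + b)
(-134 + p(11, -2))² = (-134 + 11*(1 - 2))² = (-134 + 11*(-1))² = (-134 - 11)² = (-145)² = 21025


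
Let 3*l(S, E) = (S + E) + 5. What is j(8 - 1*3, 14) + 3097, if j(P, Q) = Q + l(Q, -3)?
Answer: 9349/3 ≈ 3116.3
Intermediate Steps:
l(S, E) = 5/3 + E/3 + S/3 (l(S, E) = ((S + E) + 5)/3 = ((E + S) + 5)/3 = (5 + E + S)/3 = 5/3 + E/3 + S/3)
j(P, Q) = ⅔ + 4*Q/3 (j(P, Q) = Q + (5/3 + (⅓)*(-3) + Q/3) = Q + (5/3 - 1 + Q/3) = Q + (⅔ + Q/3) = ⅔ + 4*Q/3)
j(8 - 1*3, 14) + 3097 = (⅔ + (4/3)*14) + 3097 = (⅔ + 56/3) + 3097 = 58/3 + 3097 = 9349/3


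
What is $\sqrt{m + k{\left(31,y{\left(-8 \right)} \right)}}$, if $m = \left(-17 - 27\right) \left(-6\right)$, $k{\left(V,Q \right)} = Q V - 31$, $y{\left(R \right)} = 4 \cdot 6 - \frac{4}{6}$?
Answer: $\frac{\sqrt{8607}}{3} \approx 30.925$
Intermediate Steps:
$y{\left(R \right)} = \frac{70}{3}$ ($y{\left(R \right)} = 24 - \frac{2}{3} = \frac{70}{3}$)
$k{\left(V,Q \right)} = -31 + Q V$
$m = 264$ ($m = \left(-44\right) \left(-6\right) = 264$)
$\sqrt{m + k{\left(31,y{\left(-8 \right)} \right)}} = \sqrt{264 + \left(-31 + \frac{70}{3} \cdot 31\right)} = \sqrt{264 + \left(-31 + \frac{2170}{3}\right)} = \sqrt{264 + \frac{2077}{3}} = \sqrt{\frac{2869}{3}} = \frac{\sqrt{8607}}{3}$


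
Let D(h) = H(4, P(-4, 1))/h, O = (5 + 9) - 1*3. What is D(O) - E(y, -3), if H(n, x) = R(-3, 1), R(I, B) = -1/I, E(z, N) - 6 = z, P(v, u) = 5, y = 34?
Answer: -1319/33 ≈ -39.970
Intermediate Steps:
E(z, N) = 6 + z
H(n, x) = ⅓ (H(n, x) = -1/(-3) = -1*(-⅓) = ⅓)
O = 11 (O = 14 - 3 = 11)
D(h) = 1/(3*h)
D(O) - E(y, -3) = (⅓)/11 - (6 + 34) = (⅓)*(1/11) - 1*40 = 1/33 - 40 = -1319/33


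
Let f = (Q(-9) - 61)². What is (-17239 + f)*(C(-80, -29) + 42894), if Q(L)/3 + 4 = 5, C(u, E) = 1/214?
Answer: -127363023375/214 ≈ -5.9515e+8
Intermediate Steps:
C(u, E) = 1/214
Q(L) = 3 (Q(L) = -12 + 3*5 = -12 + 15 = 3)
f = 3364 (f = (3 - 61)² = (-58)² = 3364)
(-17239 + f)*(C(-80, -29) + 42894) = (-17239 + 3364)*(1/214 + 42894) = -13875*9179317/214 = -127363023375/214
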